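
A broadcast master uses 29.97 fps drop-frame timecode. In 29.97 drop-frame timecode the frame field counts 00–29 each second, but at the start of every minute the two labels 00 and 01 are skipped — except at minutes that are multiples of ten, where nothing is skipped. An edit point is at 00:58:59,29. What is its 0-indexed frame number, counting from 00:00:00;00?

106093

As if non-drop at 30 labels/s: (0 × 3600 + 58 × 60 + 59) × 30 + 29 = 106199.
Minute boundaries passed: 58; those not divisible by 10: 58 − 5 = 53; dropped labels = 2 × 53 = 106.
Actual frame index = 106199 − 106 = 106093.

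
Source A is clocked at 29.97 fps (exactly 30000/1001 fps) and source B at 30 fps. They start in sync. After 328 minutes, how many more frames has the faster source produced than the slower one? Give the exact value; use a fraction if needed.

590400/1001 frames

328 min = 19680 s.
A emits 30000/1001 × 19680 = 590400000/1001 frames; B emits 30 × 19680 = 590400.
Difference = 590400/1001 frames (≈ 589.8102); B is ahead of A.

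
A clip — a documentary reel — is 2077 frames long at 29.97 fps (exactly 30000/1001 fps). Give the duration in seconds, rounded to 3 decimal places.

Running time = 2077 × 1001/30000 = 2079077/30000 s ≈ 69.303 s.

69.303 seconds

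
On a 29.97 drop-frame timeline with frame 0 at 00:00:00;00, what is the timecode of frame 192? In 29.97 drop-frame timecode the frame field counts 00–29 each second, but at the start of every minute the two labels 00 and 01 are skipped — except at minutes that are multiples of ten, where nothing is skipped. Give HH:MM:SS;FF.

00:00:06;12

Each 10-minute DF block holds 10 × 60 × 30 − 9 × 2 = 17982 frames. 192 ÷ 17982 → 0 full blocks, remainder 192.
Within the partial block the first minute is 1800 frames and each further minute 1798, so 0 further minute boundaries passed. Total skipped labels = 18 × 0 + 2 × 0 = 0.
Non-drop label index = 192 + 0 = 192; at 30 labels/s that is 00:00:06:12, i.e. DF 00:00:06;12.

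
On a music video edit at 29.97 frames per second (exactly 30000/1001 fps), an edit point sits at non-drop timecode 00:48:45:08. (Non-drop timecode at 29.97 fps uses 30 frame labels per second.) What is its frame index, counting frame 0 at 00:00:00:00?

87758

Total seconds to the label: (0 × 3600 + 48 × 60 + 45) = 2925.
Frame index = 2925 × 30 + 8 = 87758.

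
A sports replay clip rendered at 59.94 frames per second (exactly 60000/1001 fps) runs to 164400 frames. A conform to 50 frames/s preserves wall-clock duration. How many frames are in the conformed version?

137137 frames

Target frames = source frames × (target rate / source rate) = 164400 × (50)/(60000/1001) = 164400 × 1001/1200 = 137137.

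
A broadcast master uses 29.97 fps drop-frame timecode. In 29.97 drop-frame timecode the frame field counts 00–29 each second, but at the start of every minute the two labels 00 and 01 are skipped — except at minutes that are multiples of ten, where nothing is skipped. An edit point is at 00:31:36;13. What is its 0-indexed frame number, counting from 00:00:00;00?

56837

Complete 10-minute blocks: 3, each 17982 frames → 53946.
Remaining 1 whole minute in the current block: 1800 + 0 × 1798 = 1800 frames.
Within the current minute: 36 × 30 + 13 − 2 = 1091 (labels ;00/;01 skipped at this minute). Total = 53946 + 1800 + 1091 = 56837.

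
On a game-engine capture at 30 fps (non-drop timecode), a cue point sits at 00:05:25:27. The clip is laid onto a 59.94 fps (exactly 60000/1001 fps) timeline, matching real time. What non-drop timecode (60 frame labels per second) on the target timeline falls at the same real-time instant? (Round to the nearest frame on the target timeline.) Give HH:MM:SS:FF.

00:05:25:34

Source frame index: (0×3600 + 5×60 + 25) × 30 + 27 = 9777.
Real time: 9777 / (30) = 3259/10 s.
Target frame: (3259/10) × (60000/1001) = 19554000/1001 ≈ 19534.466 → 19534.
At 60 labels/s: frame 19534 → 00:05:25:34.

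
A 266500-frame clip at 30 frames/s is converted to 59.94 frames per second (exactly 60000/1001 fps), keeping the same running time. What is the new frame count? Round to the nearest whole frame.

Frames at target rate = 266500 × (60000/1001) / (30) = 41000000/77 ≈ 532467.532.
Nearest whole frame: 532468.

532468 frames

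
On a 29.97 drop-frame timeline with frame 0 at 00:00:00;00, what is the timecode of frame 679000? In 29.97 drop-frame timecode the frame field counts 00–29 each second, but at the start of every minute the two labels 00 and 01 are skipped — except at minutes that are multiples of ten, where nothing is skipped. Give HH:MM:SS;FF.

Each 10-minute DF block holds 10 × 60 × 30 − 9 × 2 = 17982 frames. 679000 ÷ 17982 → 37 full blocks, remainder 13666.
Within the partial block the first minute is 1800 frames and each further minute 1798, so 7 further minute boundaries passed. Total skipped labels = 18 × 37 + 2 × 7 = 680.
Non-drop label index = 679000 + 680 = 679680; at 30 labels/s that is 06:17:36:00, i.e. DF 06:17:36;00.

06:17:36;00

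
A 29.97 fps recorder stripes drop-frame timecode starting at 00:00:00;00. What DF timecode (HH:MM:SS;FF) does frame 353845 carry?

Ten DF minutes hold 17982 frames, so frame 353845 lies in block 19 (frames 341658–359639) with 12187 frames into that block.
The block's first minute is 1800 frames and the rest 1798 each; 12187 frames reaches minute 6, so 19 × 18 + 6 × 2 = 354 labels have been skipped so far.
Adding those back, label number 353845 + 354 = 354199 at 30 labels/s is 11806 s + 19 f = 3 h 16 min 46 s frame 19, i.e. 03:16:46;19.

03:16:46;19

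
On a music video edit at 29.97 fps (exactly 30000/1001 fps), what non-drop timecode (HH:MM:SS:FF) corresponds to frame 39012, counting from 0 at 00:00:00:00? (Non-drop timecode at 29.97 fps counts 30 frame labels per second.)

39012 ÷ 30 = 1300 full seconds, remainder 12 frames.
1300 s = 0 h 21 min 40 s.
Timecode: 00:21:40:12.

00:21:40:12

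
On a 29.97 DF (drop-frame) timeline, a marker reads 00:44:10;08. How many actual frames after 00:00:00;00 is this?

As if non-drop at 30 labels/s: (0 × 3600 + 44 × 60 + 10) × 30 + 8 = 79508.
Minute boundaries passed: 44; those not divisible by 10: 44 − 4 = 40; dropped labels = 2 × 40 = 80.
Actual frame index = 79508 − 80 = 79428.

79428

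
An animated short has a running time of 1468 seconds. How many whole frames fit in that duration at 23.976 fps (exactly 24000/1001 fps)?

Frames = 1468 × 24000/1001 = 35232000/1001 ≈ 35196.8032.
Complete frames: 35196.

35196 frames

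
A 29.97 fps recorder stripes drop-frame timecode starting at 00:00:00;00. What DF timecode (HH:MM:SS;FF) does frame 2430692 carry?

22:31:44;04

Each 10-minute DF block holds 10 × 60 × 30 − 9 × 2 = 17982 frames. 2430692 ÷ 17982 → 135 full blocks, remainder 3122.
Within the partial block the first minute is 1800 frames and each further minute 1798, so 1 further minute boundary passed. Total skipped labels = 18 × 135 + 2 × 1 = 2432.
Non-drop label index = 2430692 + 2432 = 2433124; at 30 labels/s that is 22:31:44:04, i.e. DF 22:31:44;04.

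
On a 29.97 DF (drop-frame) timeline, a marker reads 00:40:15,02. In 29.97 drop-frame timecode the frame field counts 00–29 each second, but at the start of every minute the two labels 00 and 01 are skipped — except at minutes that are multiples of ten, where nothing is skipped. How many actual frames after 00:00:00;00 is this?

72380

As if non-drop at 30 labels/s: (0 × 3600 + 40 × 60 + 15) × 30 + 2 = 72452.
Minute boundaries passed: 40; those not divisible by 10: 40 − 4 = 36; dropped labels = 2 × 36 = 72.
Actual frame index = 72452 − 72 = 72380.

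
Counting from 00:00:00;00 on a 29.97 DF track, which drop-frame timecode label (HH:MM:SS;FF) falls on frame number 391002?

Ten DF minutes hold 17982 frames, so frame 391002 lies in block 21 (frames 377622–395603) with 13380 frames into that block.
The block's first minute is 1800 frames and the rest 1798 each; 13380 frames reaches minute 7, so 21 × 18 + 7 × 2 = 392 labels have been skipped so far.
Adding those back, label number 391002 + 392 = 391394 at 30 labels/s is 13046 s + 14 f = 3 h 37 min 26 s frame 14, i.e. 03:37:26;14.

03:37:26;14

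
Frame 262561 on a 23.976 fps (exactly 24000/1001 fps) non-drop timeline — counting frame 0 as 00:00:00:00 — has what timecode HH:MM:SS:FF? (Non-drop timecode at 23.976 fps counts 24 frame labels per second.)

262561 ÷ 24 = 10940 full seconds, remainder 1 frame.
10940 s = 3 h 2 min 20 s.
Timecode: 03:02:20:01.

03:02:20:01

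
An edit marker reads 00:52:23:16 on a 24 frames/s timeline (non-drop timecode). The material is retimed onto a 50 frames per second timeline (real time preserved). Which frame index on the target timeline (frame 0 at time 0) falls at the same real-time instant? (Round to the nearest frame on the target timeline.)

Source frame index: (0×3600 + 52×60 + 23) × 24 + 16 = 75448.
Real time: 75448 / (24) = 9431/3 s.
Target frame: (9431/3) × (50) = 471550/3 ≈ 157183.333 → 157183.

frame 157183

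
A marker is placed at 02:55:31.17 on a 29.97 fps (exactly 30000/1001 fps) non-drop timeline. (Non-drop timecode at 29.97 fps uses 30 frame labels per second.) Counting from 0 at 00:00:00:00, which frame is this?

frame 315947

Total seconds to the label: (2 × 3600 + 55 × 60 + 31) = 10531.
Frame index = 10531 × 30 + 17 = 315947.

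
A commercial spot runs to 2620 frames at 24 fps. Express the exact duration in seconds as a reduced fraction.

Running time = 2620 ÷ (24) = 2620 × 1/24 = 655/6 s.

655/6 seconds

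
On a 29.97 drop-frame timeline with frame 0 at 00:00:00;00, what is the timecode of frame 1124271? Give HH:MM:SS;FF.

Each 10-minute DF block holds 10 × 60 × 30 − 9 × 2 = 17982 frames. 1124271 ÷ 17982 → 62 full blocks, remainder 9387.
Within the partial block the first minute is 1800 frames and each further minute 1798, so 5 further minute boundaries passed. Total skipped labels = 18 × 62 + 2 × 5 = 1126.
Non-drop label index = 1124271 + 1126 = 1125397; at 30 labels/s that is 10:25:13:07, i.e. DF 10:25:13;07.

10:25:13;07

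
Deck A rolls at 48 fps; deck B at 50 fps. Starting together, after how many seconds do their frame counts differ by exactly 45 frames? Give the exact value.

The gap grows by |50 − 48| = 2 frames per second.
Time for a 45-frame gap: 45 ÷ (2) = 22.5 s.

22.5 seconds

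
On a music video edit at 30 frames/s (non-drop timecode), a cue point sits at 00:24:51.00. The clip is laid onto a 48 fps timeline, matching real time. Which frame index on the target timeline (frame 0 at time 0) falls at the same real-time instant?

frame 71568

Source frame index: (0×3600 + 24×60 + 51) × 30 + 0 = 44730.
Real time: 44730 / (30) = 1491 s.
Target frame: (1491) × (48) = 71568.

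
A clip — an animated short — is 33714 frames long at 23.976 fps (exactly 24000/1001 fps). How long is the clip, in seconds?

1406.15475 seconds

Running time = 33714 / (24000/1001) = 1406.15475 s.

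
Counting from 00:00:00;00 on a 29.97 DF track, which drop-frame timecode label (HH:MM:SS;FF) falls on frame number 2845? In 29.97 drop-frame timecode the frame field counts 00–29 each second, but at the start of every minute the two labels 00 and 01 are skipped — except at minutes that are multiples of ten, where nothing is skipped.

00:01:34;27

Ten DF minutes hold 17982 frames, so frame 2845 lies in block 0 (frames 0–17981) with 2845 frames into that block.
The block's first minute is 1800 frames and the rest 1798 each; 2845 frames reaches minute 1, so 0 × 18 + 1 × 2 = 2 labels have been skipped so far.
Adding those back, label number 2845 + 2 = 2847 at 30 labels/s is 94 s + 27 f = 0 h 1 min 34 s frame 27, i.e. 00:01:34;27.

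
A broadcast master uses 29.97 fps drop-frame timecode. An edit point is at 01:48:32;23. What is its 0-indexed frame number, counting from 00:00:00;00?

Complete 10-minute blocks: 10, each 17982 frames → 179820.
Remaining 8 whole minutes in the current block: 1800 + 7 × 1798 = 14386 frames.
Within the current minute: 32 × 30 + 23 − 2 = 981 (labels ;00/;01 skipped at this minute). Total = 179820 + 14386 + 981 = 195187.

195187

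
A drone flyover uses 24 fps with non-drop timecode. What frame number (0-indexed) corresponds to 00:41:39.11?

59987

Total seconds to the label: (0 × 3600 + 41 × 60 + 39) = 2499.
Frame index = 2499 × 24 + 11 = 59987.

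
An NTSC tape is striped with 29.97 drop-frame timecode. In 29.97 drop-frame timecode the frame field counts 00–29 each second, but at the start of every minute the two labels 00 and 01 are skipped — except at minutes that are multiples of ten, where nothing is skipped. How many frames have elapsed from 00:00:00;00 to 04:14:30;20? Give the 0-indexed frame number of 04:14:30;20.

Complete 10-minute blocks: 25, each 17982 frames → 449550.
Remaining 4 whole minutes in the current block: 1800 + 3 × 1798 = 7194 frames.
Within the current minute: 30 × 30 + 20 − 2 = 918 (labels ;00/;01 skipped at this minute). Total = 449550 + 7194 + 918 = 457662.

457662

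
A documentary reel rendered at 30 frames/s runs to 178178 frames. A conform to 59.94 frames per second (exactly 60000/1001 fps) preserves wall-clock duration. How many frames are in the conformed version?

356000 frames

Target frames = source frames × (target rate / source rate) = 178178 × (60000/1001)/(30) = 178178 × 2000/1001 = 356000.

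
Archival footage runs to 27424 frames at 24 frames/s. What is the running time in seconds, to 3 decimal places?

Running time = 27424 × 1/24 = 3428/3 s ≈ 1142.667 s.

1142.667 seconds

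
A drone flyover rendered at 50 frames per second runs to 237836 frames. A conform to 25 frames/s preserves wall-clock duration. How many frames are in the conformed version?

Target frames = source frames × (target rate / source rate) = 237836 × (25)/(50) = 237836 × 1/2 = 118918.

118918 frames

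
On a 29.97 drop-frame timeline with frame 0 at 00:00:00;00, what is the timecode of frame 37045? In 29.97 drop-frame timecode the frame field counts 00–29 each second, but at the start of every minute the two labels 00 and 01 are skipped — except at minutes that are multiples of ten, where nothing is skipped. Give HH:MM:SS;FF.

Ten DF minutes hold 17982 frames, so frame 37045 lies in block 2 (frames 35964–53945) with 1081 frames into that block.
The block's first minute is 1800 frames and the rest 1798 each; 1081 frames reaches minute 0, so 2 × 18 + 0 × 2 = 36 labels have been skipped so far.
Adding those back, label number 37045 + 36 = 37081 at 30 labels/s is 1236 s + 1 f = 0 h 20 min 36 s frame 1, i.e. 00:20:36;01.

00:20:36;01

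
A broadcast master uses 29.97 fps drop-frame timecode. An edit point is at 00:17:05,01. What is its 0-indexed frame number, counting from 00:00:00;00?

30719

Complete 10-minute blocks: 1, each 17982 frames → 17982.
Remaining 7 whole minutes in the current block: 1800 + 6 × 1798 = 12588 frames.
Within the current minute: 5 × 30 + 1 − 2 = 149 (labels ;00/;01 skipped at this minute). Total = 17982 + 12588 + 149 = 30719.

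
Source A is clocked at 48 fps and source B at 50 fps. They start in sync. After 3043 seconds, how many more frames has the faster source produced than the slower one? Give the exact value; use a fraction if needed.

6086 frames

A emits 48 × 3043 = 146064 frames; B emits 50 × 3043 = 152150.
Difference = 6086 frames; B is ahead of A.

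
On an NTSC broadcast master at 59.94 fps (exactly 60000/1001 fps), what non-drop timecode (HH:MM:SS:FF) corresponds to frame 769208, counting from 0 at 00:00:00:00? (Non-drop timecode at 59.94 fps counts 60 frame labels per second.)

769208 ÷ 60 = 12820 full seconds, remainder 8 frames.
12820 s = 3 h 33 min 40 s.
Timecode: 03:33:40:08.

03:33:40:08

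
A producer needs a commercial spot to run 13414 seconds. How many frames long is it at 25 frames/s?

Frames = 13414 × 25 = 335350.

335350 frames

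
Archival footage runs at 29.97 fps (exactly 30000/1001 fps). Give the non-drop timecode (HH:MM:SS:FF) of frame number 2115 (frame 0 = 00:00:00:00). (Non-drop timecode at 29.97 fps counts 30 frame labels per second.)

00:01:10:15

2115 ÷ 30 = 70 full seconds, remainder 15 frames.
70 s = 0 h 1 min 10 s.
Timecode: 00:01:10:15.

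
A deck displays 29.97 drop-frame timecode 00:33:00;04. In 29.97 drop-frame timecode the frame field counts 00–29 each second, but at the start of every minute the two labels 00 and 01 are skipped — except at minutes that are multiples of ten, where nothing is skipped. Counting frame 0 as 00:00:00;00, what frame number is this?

As if non-drop at 30 labels/s: (0 × 3600 + 33 × 60 + 0) × 30 + 4 = 59404.
Minute boundaries passed: 33; those not divisible by 10: 33 − 3 = 30; dropped labels = 2 × 30 = 60.
Actual frame index = 59404 − 60 = 59344.

59344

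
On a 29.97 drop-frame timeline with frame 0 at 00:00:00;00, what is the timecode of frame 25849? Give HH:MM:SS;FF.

00:14:22;15

Ten DF minutes hold 17982 frames, so frame 25849 lies in block 1 (frames 17982–35963) with 7867 frames into that block.
The block's first minute is 1800 frames and the rest 1798 each; 7867 frames reaches minute 4, so 1 × 18 + 4 × 2 = 26 labels have been skipped so far.
Adding those back, label number 25849 + 26 = 25875 at 30 labels/s is 862 s + 15 f = 0 h 14 min 22 s frame 15, i.e. 00:14:22;15.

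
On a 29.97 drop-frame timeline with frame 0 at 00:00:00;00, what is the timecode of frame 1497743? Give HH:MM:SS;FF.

Each 10-minute DF block holds 10 × 60 × 30 − 9 × 2 = 17982 frames. 1497743 ÷ 17982 → 83 full blocks, remainder 5237.
Within the partial block the first minute is 1800 frames and each further minute 1798, so 2 further minute boundaries passed. Total skipped labels = 18 × 83 + 2 × 2 = 1498.
Non-drop label index = 1497743 + 1498 = 1499241; at 30 labels/s that is 13:52:54:21, i.e. DF 13:52:54;21.

13:52:54;21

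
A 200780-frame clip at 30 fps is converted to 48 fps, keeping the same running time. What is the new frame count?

321248 frames

Target frames = source frames × (target rate / source rate) = 200780 × (48)/(30) = 200780 × 8/5 = 321248.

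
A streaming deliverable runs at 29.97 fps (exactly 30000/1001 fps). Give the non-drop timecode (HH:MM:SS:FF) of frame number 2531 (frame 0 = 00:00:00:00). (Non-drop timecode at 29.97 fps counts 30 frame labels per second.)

00:01:24:11

2531 ÷ 30 = 84 full seconds, remainder 11 frames.
84 s = 0 h 1 min 24 s.
Timecode: 00:01:24:11.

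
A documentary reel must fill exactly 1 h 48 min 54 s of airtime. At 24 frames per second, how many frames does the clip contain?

156816 frames

1 h 48 min 54 s = 6534 s.
Frames = 6534 × 24 = 156816.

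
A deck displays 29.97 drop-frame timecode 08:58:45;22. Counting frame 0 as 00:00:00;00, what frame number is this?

As if non-drop at 30 labels/s: (8 × 3600 + 58 × 60 + 45) × 30 + 22 = 969772.
Minute boundaries passed: 538; those not divisible by 10: 538 − 53 = 485; dropped labels = 2 × 485 = 970.
Actual frame index = 969772 − 970 = 968802.

968802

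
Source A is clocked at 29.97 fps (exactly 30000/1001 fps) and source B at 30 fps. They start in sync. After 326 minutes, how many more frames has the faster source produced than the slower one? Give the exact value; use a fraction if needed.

326 min = 19560 s.
A emits 30000/1001 × 19560 = 586800000/1001 frames; B emits 30 × 19560 = 586800.
Difference = 586800/1001 frames (≈ 586.2138); B is ahead of A.

586800/1001 frames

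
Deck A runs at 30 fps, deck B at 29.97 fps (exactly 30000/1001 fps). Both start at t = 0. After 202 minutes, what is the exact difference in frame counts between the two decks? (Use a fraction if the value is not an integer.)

202 min = 12120 s.
A emits 30 × 12120 = 363600 frames; B emits 30000/1001 × 12120 = 363600000/1001.
Difference = 363600/1001 frames (≈ 363.2368); B is behind A.

363600/1001 frames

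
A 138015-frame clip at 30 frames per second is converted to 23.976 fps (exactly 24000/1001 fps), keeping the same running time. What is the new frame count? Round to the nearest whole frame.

110302 frames

Frames at target rate = 138015 × (24000/1001) / (30) = 110412000/1001 ≈ 110301.698.
Nearest whole frame: 110302.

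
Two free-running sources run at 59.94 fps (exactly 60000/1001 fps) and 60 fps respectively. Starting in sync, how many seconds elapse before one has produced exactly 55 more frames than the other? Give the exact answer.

The gap grows by |60 − 60000/1001| = 60/1001 frames per second.
Time for a 55-frame gap: 55 ÷ (60/1001) = 11011/12 s.

11011/12 seconds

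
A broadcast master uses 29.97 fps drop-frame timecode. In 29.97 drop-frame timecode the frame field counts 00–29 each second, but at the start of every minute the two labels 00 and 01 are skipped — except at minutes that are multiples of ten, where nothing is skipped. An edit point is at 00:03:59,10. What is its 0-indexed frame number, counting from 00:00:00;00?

7174

Complete 10-minute blocks: 0, each 17982 frames → 0.
Remaining 3 whole minutes in the current block: 1800 + 2 × 1798 = 5396 frames.
Within the current minute: 59 × 30 + 10 − 2 = 1778 (labels ;00/;01 skipped at this minute). Total = 0 + 5396 + 1778 = 7174.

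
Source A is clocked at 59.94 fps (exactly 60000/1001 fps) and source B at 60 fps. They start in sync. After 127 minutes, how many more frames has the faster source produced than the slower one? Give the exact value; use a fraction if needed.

127 min = 7620 s.
A emits 60000/1001 × 7620 = 457200000/1001 frames; B emits 60 × 7620 = 457200.
Difference = 457200/1001 frames (≈ 456.7433); B is ahead of A.

457200/1001 frames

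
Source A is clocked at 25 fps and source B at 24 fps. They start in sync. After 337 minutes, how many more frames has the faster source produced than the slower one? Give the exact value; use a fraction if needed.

20220 frames

337 min = 20220 s.
A emits 25 × 20220 = 505500 frames; B emits 24 × 20220 = 485280.
Difference = 20220 frames; B is behind A.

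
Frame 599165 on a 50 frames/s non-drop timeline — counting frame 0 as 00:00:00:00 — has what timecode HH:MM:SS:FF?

03:19:43:15

599165 ÷ 50 = 11983 full seconds, remainder 15 frames.
11983 s = 3 h 19 min 43 s.
Timecode: 03:19:43:15.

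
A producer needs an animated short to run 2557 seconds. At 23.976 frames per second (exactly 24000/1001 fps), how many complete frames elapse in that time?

Frames = 2557 × 24000/1001 = 61368000/1001 ≈ 61306.6933.
Complete frames: 61306.

61306 frames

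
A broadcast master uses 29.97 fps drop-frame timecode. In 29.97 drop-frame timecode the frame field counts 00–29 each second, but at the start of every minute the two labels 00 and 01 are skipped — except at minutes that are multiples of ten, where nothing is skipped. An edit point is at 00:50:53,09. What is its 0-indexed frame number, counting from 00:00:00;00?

91509

Complete 10-minute blocks: 5, each 17982 frames → 89910.
Remaining 0 whole minutes in the current block: 0 frames.
Within the current minute: 53 × 30 + 9 = 1599. Total = 89910 + 0 + 1599 = 91509.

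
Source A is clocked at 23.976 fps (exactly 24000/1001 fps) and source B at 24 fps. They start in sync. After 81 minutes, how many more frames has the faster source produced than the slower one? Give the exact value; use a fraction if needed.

81 min = 4860 s.
A emits 24000/1001 × 4860 = 116640000/1001 frames; B emits 24 × 4860 = 116640.
Difference = 116640/1001 frames (≈ 116.5235); B is ahead of A.

116640/1001 frames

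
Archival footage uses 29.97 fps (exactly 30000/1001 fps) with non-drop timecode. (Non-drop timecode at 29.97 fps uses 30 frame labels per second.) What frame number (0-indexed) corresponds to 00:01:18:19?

2359

Total seconds to the label: (0 × 3600 + 1 × 60 + 18) = 78.
Frame index = 78 × 30 + 19 = 2359.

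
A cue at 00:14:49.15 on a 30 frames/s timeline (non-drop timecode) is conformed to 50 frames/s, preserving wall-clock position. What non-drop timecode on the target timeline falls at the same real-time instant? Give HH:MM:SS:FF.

00:14:49:25

Source frame index: (0×3600 + 14×60 + 49) × 30 + 15 = 26685.
Real time: 26685 / (30) = 1779/2 s.
Target frame: (1779/2) × (50) = 44475.
At 50 labels/s: frame 44475 → 00:14:49:25.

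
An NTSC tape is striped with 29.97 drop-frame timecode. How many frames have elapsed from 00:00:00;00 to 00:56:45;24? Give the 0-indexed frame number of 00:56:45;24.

102072

As if non-drop at 30 labels/s: (0 × 3600 + 56 × 60 + 45) × 30 + 24 = 102174.
Minute boundaries passed: 56; those not divisible by 10: 56 − 5 = 51; dropped labels = 2 × 51 = 102.
Actual frame index = 102174 − 102 = 102072.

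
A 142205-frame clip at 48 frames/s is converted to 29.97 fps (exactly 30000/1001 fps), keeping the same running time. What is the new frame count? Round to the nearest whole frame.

88789 frames

Frames at target rate = 142205 × (30000/1001) / (48) = 12696875/143 ≈ 88789.336.
Nearest whole frame: 88789.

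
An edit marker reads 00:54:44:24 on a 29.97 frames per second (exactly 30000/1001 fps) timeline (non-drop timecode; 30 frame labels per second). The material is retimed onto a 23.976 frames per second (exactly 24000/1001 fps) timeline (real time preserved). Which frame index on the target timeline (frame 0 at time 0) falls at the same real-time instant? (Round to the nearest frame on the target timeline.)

Source frame index: (0×3600 + 54×60 + 44) × 30 + 24 = 98544.
Real time: 98544 / (30000/1001) = 2055053/625 s.
Target frame: (2055053/625) × (24000/1001) = 394176/5 ≈ 78835.200 → 78835.

frame 78835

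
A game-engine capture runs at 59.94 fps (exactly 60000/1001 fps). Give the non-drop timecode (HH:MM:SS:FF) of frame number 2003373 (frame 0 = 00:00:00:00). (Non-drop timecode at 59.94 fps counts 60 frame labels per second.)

2003373 ÷ 60 = 33389 full seconds, remainder 33 frames.
33389 s = 9 h 16 min 29 s.
Timecode: 09:16:29:33.

09:16:29:33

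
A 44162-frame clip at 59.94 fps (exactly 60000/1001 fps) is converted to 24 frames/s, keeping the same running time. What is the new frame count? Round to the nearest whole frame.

17682 frames

Frames at target rate = 44162 × (24) / (60000/1001) = 22103081/1250 ≈ 17682.465.
Nearest whole frame: 17682.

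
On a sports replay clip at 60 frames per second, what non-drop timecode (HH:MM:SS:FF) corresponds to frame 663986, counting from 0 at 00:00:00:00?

663986 ÷ 60 = 11066 full seconds, remainder 26 frames.
11066 s = 3 h 4 min 26 s.
Timecode: 03:04:26:26.

03:04:26:26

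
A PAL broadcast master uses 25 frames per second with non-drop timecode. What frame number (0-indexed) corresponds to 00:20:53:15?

Total seconds to the label: (0 × 3600 + 20 × 60 + 53) = 1253.
Frame index = 1253 × 25 + 15 = 31340.

frame 31340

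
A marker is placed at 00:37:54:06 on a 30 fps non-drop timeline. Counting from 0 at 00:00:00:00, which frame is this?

68226

Total seconds to the label: (0 × 3600 + 37 × 60 + 54) = 2274.
Frame index = 2274 × 30 + 6 = 68226.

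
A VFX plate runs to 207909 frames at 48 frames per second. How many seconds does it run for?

4331.4375 seconds

Running time = 207909 / (48) = 4331.4375 s.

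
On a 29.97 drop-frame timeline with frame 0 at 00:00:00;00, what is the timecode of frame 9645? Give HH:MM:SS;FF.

Each 10-minute DF block holds 10 × 60 × 30 − 9 × 2 = 17982 frames. 9645 ÷ 17982 → 0 full blocks, remainder 9645.
Within the partial block the first minute is 1800 frames and each further minute 1798, so 5 further minute boundaries passed. Total skipped labels = 18 × 0 + 2 × 5 = 10.
Non-drop label index = 9645 + 10 = 9655; at 30 labels/s that is 00:05:21:25, i.e. DF 00:05:21;25.

00:05:21;25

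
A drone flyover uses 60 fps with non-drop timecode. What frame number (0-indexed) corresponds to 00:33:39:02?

frame 121142

Total seconds to the label: (0 × 3600 + 33 × 60 + 39) = 2019.
Frame index = 2019 × 60 + 2 = 121142.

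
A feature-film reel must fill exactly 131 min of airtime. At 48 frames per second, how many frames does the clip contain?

131 min = 7860 s.
Frames = 7860 × 48 = 377280.

377280 frames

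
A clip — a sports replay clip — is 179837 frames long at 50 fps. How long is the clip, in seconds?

Running time = 179837 / (50) = 3596.74 s.

3596.74 seconds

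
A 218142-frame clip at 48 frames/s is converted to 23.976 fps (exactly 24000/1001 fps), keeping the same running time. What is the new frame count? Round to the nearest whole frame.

108962 frames

Frames at target rate = 218142 × (24000/1001) / (48) = 109071000/1001 ≈ 108962.038.
Nearest whole frame: 108962.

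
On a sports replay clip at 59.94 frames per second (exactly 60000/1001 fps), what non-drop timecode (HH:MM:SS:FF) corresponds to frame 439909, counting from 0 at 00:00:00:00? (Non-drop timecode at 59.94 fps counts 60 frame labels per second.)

439909 ÷ 60 = 7331 full seconds, remainder 49 frames.
7331 s = 2 h 2 min 11 s.
Timecode: 02:02:11:49.

02:02:11:49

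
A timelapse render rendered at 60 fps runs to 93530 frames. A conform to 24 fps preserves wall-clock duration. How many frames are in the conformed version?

37412 frames

Frames at target rate = 93530 × (24) / (60) = 37412.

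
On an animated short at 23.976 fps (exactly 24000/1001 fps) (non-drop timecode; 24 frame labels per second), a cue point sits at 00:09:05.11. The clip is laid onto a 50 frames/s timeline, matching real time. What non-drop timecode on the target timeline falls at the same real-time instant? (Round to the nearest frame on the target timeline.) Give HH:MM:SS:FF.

Source frame index: (0×3600 + 9×60 + 5) × 24 + 11 = 13091.
Real time: 13091 / (24000/1001) = 13104091/24000 s.
Target frame: (13104091/24000) × (50) = 13104091/480 ≈ 27300.190 → 27300.
At 50 labels/s: frame 27300 → 00:09:06:00.

00:09:06:00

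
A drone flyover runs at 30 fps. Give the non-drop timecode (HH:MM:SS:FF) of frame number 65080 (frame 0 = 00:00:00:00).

65080 ÷ 30 = 2169 full seconds, remainder 10 frames.
2169 s = 0 h 36 min 9 s.
Timecode: 00:36:09:10.

00:36:09:10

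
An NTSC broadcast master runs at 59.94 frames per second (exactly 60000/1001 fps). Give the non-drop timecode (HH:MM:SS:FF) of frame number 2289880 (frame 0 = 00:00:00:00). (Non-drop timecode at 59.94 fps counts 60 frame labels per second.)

2289880 ÷ 60 = 38164 full seconds, remainder 40 frames.
38164 s = 10 h 36 min 4 s.
Timecode: 10:36:04:40.

10:36:04:40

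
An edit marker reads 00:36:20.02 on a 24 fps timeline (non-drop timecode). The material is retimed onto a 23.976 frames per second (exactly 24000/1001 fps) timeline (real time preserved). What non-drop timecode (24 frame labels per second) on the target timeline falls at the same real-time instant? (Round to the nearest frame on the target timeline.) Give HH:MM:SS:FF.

00:36:17:22

Source frame index: (0×3600 + 36×60 + 20) × 24 + 2 = 52322.
Real time: 52322 / (24) = 26161/12 s.
Target frame: (26161/12) × (24000/1001) = 52322000/1001 ≈ 52269.730 → 52270.
At 24 labels/s: frame 52270 → 00:36:17:22.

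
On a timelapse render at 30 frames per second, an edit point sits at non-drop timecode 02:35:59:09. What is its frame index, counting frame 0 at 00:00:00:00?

Total seconds to the label: (2 × 3600 + 35 × 60 + 59) = 9359.
Frame index = 9359 × 30 + 9 = 280779.

frame 280779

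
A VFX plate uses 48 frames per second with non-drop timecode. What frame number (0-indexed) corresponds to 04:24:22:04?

Total seconds to the label: (4 × 3600 + 24 × 60 + 22) = 15862.
Frame index = 15862 × 48 + 4 = 761380.

frame 761380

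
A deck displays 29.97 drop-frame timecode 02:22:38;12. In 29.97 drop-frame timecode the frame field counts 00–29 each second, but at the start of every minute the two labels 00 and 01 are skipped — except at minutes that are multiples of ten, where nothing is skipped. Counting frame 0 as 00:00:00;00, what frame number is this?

256496

As if non-drop at 30 labels/s: (2 × 3600 + 22 × 60 + 38) × 30 + 12 = 256752.
Minute boundaries passed: 142; those not divisible by 10: 142 − 14 = 128; dropped labels = 2 × 128 = 256.
Actual frame index = 256752 − 256 = 256496.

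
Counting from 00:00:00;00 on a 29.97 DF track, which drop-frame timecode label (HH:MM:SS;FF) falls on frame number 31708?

00:17:38;00

Ten DF minutes hold 17982 frames, so frame 31708 lies in block 1 (frames 17982–35963) with 13726 frames into that block.
The block's first minute is 1800 frames and the rest 1798 each; 13726 frames reaches minute 7, so 1 × 18 + 7 × 2 = 32 labels have been skipped so far.
Adding those back, label number 31708 + 32 = 31740 at 30 labels/s is 1058 s + 0 f = 0 h 17 min 38 s frame 0, i.e. 00:17:38;00.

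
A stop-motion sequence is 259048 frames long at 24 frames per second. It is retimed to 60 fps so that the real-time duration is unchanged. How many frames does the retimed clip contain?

647620 frames

Target frames = source frames × (target rate / source rate) = 259048 × (60)/(24) = 259048 × 5/2 = 647620.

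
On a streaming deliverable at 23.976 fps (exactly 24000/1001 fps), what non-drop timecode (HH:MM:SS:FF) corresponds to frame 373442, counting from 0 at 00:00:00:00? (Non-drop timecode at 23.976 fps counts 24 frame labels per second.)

373442 ÷ 24 = 15560 full seconds, remainder 2 frames.
15560 s = 4 h 19 min 20 s.
Timecode: 04:19:20:02.

04:19:20:02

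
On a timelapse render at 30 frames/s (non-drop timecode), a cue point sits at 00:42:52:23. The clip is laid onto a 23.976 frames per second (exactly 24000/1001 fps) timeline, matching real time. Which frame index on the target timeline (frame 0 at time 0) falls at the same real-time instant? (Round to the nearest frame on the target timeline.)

Source frame index: (0×3600 + 42×60 + 52) × 30 + 23 = 77183.
Real time: 77183 / (30) = 77183/30 s.
Target frame: (77183/30) × (24000/1001) = 61746400/1001 ≈ 61684.715 → 61685.

frame 61685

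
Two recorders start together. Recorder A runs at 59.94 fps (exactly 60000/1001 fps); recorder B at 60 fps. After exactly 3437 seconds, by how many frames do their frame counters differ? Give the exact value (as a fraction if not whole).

A emits 60000/1001 × 3437 = 29460000/143 frames; B emits 60 × 3437 = 206220.
Difference = 29460/143 frames (≈ 206.0140); B is ahead of A.

29460/143 frames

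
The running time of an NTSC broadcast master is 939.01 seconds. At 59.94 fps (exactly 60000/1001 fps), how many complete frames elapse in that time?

56284 frames

Frames = 939.01 × 60000/1001 = 56340600/1001 ≈ 56284.3157.
Complete frames: 56284.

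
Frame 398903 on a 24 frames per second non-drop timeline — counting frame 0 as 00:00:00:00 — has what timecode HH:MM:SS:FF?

04:37:00:23

398903 ÷ 24 = 16620 full seconds, remainder 23 frames.
16620 s = 4 h 37 min 0 s.
Timecode: 04:37:00:23.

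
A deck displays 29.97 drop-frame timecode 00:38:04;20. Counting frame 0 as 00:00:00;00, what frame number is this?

Complete 10-minute blocks: 3, each 17982 frames → 53946.
Remaining 8 whole minutes in the current block: 1800 + 7 × 1798 = 14386 frames.
Within the current minute: 4 × 30 + 20 − 2 = 138 (labels ;00/;01 skipped at this minute). Total = 53946 + 14386 + 138 = 68470.

68470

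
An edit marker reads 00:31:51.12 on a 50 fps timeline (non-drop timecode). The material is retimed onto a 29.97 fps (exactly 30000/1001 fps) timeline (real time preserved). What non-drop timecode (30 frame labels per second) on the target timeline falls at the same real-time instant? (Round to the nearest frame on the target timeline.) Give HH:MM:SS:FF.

Source frame index: (0×3600 + 31×60 + 51) × 50 + 12 = 95562.
Real time: 95562 / (50) = 47781/25 s.
Target frame: (47781/25) × (30000/1001) = 57337200/1001 ≈ 57279.920 → 57280.
At 30 labels/s: frame 57280 → 00:31:49:10.

00:31:49:10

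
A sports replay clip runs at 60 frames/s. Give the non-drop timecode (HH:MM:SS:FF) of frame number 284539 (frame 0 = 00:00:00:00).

284539 ÷ 60 = 4742 full seconds, remainder 19 frames.
4742 s = 1 h 19 min 2 s.
Timecode: 01:19:02:19.

01:19:02:19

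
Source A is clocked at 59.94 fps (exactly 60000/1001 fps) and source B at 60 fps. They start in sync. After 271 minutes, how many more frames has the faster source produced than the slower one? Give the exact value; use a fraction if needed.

271 min = 16260 s.
A emits 60000/1001 × 16260 = 975600000/1001 frames; B emits 60 × 16260 = 975600.
Difference = 975600/1001 frames (≈ 974.6254); B is ahead of A.

975600/1001 frames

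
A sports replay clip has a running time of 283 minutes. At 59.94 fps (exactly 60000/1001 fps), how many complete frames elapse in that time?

1017782 frames

283 min = 16980 s.
Frames = 16980 × 60000/1001 = 1018800000/1001 ≈ 1017782.2178.
Complete frames: 1017782.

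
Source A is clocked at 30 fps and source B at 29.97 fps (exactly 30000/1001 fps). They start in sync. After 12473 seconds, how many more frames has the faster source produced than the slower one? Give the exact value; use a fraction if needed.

A emits 30 × 12473 = 374190 frames; B emits 30000/1001 × 12473 = 374190000/1001.
Difference = 374190/1001 frames (≈ 373.8162); B is behind A.

374190/1001 frames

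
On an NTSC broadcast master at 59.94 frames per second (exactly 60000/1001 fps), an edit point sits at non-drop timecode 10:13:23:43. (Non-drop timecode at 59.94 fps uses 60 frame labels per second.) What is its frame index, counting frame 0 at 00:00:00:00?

Total seconds to the label: (10 × 3600 + 13 × 60 + 23) = 36803.
Frame index = 36803 × 60 + 43 = 2208223.

2208223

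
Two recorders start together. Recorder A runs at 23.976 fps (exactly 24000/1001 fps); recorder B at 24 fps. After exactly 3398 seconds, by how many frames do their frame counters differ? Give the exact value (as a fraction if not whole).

A emits 24000/1001 × 3398 = 81552000/1001 frames; B emits 24 × 3398 = 81552.
Difference = 81552/1001 frames (≈ 81.4705); B is ahead of A.

81552/1001 frames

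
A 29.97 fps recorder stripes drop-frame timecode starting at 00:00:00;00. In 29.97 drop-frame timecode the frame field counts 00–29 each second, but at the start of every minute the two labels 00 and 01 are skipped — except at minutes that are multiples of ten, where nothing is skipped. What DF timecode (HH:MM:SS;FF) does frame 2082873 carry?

19:18:18;19

Ten DF minutes hold 17982 frames, so frame 2082873 lies in block 115 (frames 2067930–2085911) with 14943 frames into that block.
The block's first minute is 1800 frames and the rest 1798 each; 14943 frames reaches minute 8, so 115 × 18 + 8 × 2 = 2086 labels have been skipped so far.
Adding those back, label number 2082873 + 2086 = 2084959 at 30 labels/s is 69498 s + 19 f = 19 h 18 min 18 s frame 19, i.e. 19:18:18;19.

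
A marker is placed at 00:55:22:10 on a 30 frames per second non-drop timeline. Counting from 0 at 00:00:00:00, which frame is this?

Total seconds to the label: (0 × 3600 + 55 × 60 + 22) = 3322.
Frame index = 3322 × 30 + 10 = 99670.

frame 99670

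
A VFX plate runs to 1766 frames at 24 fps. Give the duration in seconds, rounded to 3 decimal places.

Running time = 1766 × 1/24 = 883/12 s ≈ 73.583 s.

73.583 seconds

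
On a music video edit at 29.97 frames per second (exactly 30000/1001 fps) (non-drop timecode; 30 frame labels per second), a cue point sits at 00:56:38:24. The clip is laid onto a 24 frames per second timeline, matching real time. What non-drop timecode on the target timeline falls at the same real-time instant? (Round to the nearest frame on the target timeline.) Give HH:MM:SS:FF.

Source frame index: (0×3600 + 56×60 + 38) × 30 + 24 = 101964.
Real time: 101964 / (30000/1001) = 8505497/2500 s.
Target frame: (8505497/2500) × (24) = 51032982/625 ≈ 81652.771 → 81653.
At 24 labels/s: frame 81653 → 00:56:42:05.

00:56:42:05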